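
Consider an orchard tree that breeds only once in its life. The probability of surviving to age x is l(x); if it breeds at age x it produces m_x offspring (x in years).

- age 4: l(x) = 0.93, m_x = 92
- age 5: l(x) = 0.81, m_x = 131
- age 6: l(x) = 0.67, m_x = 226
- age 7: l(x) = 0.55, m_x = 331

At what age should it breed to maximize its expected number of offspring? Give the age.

Expected offspring if breeding at age x = l(x) × m_x:
  age 4: 0.93 × 92 = 85.560
  age 5: 0.81 × 131 = 106.110
  age 6: 0.67 × 226 = 151.420
  age 7: 0.55 × 331 = 182.050
Maximum at age 7 (182.050).

7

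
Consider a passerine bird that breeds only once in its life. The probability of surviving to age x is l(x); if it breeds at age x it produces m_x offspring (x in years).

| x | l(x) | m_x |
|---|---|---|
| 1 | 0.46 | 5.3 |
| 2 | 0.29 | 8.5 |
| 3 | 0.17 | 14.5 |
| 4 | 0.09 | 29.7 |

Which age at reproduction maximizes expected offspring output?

Expected offspring if breeding at age x = l(x) × m_x:
  age 1: 0.46 × 5.3 = 2.438
  age 2: 0.29 × 8.5 = 2.465
  age 3: 0.17 × 14.5 = 2.465
  age 4: 0.09 × 29.7 = 2.673
Maximum at age 4 (2.673).

4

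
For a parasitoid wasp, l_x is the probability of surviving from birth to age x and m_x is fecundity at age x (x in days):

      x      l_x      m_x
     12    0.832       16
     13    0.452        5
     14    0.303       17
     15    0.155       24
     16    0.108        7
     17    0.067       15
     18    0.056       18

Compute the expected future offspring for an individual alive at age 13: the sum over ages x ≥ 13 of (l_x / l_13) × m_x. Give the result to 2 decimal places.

30.75

l_13 = 0.452. Conditional survival from age 13 to x is l_x / l_13.
  x=13: (0.452/0.452) × 5 = 5.0000
  x=14: (0.303/0.452) × 17 = 11.3960
  x=15: (0.155/0.452) × 24 = 8.2301
  x=16: (0.108/0.452) × 7 = 1.6726
  x=17: (0.067/0.452) × 15 = 2.2235
  x=18: (0.056/0.452) × 18 = 2.2301
Sum = 5.0000 + 11.3960 + 8.2301 + 1.6726 + 2.2235 + 2.2301 = 30.7522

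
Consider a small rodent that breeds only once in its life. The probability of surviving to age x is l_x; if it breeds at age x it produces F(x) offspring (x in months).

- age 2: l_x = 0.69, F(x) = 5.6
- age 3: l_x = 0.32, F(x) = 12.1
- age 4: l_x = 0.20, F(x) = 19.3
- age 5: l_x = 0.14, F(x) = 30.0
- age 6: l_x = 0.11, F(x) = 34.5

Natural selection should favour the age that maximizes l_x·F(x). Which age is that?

Expected offspring if breeding at age x = l_x × F(x):
  age 2: 0.69 × 5.6 = 3.864
  age 3: 0.32 × 12.1 = 3.872
  age 4: 0.20 × 19.3 = 3.860
  age 5: 0.14 × 30.0 = 4.200
  age 6: 0.11 × 34.5 = 3.795
Maximum at age 5 (4.200).

5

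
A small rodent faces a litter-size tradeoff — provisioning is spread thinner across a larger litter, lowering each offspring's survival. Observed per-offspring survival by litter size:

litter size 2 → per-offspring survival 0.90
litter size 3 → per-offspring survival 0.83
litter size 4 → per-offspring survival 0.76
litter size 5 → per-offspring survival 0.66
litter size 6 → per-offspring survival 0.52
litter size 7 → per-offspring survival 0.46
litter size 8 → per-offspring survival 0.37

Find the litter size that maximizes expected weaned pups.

5

Expected weaned pups = c × s(c):
  c=2: 2 × 0.90 = 1.800
  c=3: 3 × 0.83 = 2.490
  c=4: 4 × 0.76 = 3.040
  c=5: 5 × 0.66 = 3.300
  c=6: 6 × 0.52 = 3.120
  c=7: 7 × 0.46 = 3.220
  c=8: 8 × 0.37 = 2.960
Maximum at c = 5 (3.300 weaned pups).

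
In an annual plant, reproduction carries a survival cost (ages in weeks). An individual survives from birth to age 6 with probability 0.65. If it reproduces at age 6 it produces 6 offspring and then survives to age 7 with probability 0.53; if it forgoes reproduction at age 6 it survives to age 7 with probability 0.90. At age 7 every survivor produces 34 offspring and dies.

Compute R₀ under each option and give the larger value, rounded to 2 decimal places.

19.89

breed at age 6: R₀ = 0.65 × (6 + 0.53 × 34) = 0.65 × 24.0200 = 15.6130
delay to age 7: R₀ = 0.65 × (0.90 × 34) = 0.65 × 30.6000 = 19.8900
Higher: delay to age 7 (19.8900).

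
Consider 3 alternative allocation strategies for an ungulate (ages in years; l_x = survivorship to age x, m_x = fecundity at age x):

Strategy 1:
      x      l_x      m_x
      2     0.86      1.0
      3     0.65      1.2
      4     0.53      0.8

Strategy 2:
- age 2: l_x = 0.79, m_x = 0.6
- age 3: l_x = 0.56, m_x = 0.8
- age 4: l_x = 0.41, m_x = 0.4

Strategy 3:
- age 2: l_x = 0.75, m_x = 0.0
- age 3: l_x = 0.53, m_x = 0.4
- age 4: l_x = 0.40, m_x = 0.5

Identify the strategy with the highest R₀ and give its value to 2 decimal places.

Strategy 1: R₀ = 0.86×1.0 + 0.65×1.2 + 0.53×0.8 = 2.0640
Strategy 2: R₀ = 0.79×0.6 + 0.56×0.8 + 0.41×0.4 = 1.0860
Strategy 3: R₀ = 0.75×0.0 + 0.53×0.4 + 0.40×0.5 = 0.4120
Highest R₀: strategy 1 with 2.0640.

2.06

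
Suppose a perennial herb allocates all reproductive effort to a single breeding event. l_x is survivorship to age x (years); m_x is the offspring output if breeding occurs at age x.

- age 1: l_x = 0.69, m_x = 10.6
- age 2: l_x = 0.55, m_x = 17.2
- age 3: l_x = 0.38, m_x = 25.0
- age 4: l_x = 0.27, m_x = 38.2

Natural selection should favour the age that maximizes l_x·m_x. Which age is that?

Expected offspring if breeding at age x = l_x × m_x:
  age 1: 0.69 × 10.6 = 7.314
  age 2: 0.55 × 17.2 = 9.460
  age 3: 0.38 × 25.0 = 9.500
  age 4: 0.27 × 38.2 = 10.314
Maximum at age 4 (10.314).

4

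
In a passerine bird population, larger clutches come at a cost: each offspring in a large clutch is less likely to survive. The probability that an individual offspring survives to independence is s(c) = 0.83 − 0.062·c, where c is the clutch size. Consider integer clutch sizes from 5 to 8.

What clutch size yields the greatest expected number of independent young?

Expected independent young = c × s(c):
  c=5: 5 × 0.520 = 2.600
  c=6: 6 × 0.458 = 2.748
  c=7: 7 × 0.396 = 2.772
  c=8: 8 × 0.334 = 2.672
Maximum at c = 7 (2.772 independent young).

7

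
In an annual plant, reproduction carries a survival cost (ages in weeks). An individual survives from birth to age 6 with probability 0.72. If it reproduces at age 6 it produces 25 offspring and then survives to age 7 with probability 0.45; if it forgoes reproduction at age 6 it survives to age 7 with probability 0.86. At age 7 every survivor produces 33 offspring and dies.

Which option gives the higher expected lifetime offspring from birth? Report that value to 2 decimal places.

breed at age 6: R₀ = 0.72 × (25 + 0.45 × 33) = 0.72 × 39.8500 = 28.6920
delay to age 7: R₀ = 0.72 × (0.86 × 33) = 0.72 × 28.3800 = 20.4336
Higher: breed at age 6 (28.6920).

28.69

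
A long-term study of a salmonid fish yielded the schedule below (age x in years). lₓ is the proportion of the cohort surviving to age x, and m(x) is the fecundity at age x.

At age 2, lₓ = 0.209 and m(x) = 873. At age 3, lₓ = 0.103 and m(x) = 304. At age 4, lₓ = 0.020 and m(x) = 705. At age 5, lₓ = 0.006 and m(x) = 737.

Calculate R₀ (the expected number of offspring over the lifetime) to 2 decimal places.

R₀ = Σ lₓ m(x):
  age 2: 0.209 × 873 = 182.4570
  age 3: 0.103 × 304 = 31.3120
  age 4: 0.020 × 705 = 14.1000
  age 5: 0.006 × 737 = 4.4220
R₀ = 182.4570 + 31.3120 + 14.1000 + 4.4220 = 232.2910

232.29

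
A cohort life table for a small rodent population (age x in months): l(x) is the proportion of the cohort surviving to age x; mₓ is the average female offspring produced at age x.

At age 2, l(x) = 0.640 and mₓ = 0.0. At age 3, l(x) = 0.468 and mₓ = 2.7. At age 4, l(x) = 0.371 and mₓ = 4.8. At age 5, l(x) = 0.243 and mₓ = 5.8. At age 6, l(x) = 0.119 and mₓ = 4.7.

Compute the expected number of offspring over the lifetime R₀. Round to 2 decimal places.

5.01

R₀ = Σ l(x) mₓ:
  age 2: 0.640 × 0.0 = 0.0000
  age 3: 0.468 × 2.7 = 1.2636
  age 4: 0.371 × 4.8 = 1.7808
  age 5: 0.243 × 5.8 = 1.4094
  age 6: 0.119 × 4.7 = 0.5593
R₀ = 0.0000 + 1.2636 + 1.7808 + 1.4094 + 0.5593 = 5.0131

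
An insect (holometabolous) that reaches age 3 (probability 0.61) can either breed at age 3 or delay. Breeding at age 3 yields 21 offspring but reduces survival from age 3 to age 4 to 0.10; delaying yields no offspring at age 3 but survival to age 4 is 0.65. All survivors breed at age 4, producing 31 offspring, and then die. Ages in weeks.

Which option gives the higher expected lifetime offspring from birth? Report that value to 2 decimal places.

14.70

breed at age 3: R₀ = 0.61 × (21 + 0.10 × 31) = 0.61 × 24.1000 = 14.7010
delay to age 4: R₀ = 0.61 × (0.65 × 31) = 0.61 × 20.1500 = 12.2915
Higher: breed at age 3 (14.7010).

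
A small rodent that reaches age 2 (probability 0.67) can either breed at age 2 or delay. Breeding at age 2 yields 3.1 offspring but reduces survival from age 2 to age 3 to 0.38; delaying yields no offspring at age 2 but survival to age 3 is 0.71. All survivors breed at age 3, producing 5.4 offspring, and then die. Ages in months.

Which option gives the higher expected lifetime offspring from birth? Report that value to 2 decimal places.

breed at age 2: R₀ = 0.67 × (3.1 + 0.38 × 5.4) = 0.67 × 5.1520 = 3.4518
delay to age 3: R₀ = 0.67 × (0.71 × 5.4) = 0.67 × 3.8340 = 2.5688
Higher: breed at age 2 (3.4518).

3.45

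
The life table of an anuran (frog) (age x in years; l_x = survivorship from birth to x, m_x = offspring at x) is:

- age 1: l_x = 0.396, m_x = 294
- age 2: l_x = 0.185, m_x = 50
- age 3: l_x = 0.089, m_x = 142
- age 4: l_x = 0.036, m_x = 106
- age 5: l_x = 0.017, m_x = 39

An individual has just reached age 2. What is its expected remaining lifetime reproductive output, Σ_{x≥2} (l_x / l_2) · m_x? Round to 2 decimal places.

l_2 = 0.185. Conditional survival from age 2 to x is l_x / l_2.
  x=2: (0.185/0.185) × 50 = 50.0000
  x=3: (0.089/0.185) × 142 = 68.3135
  x=4: (0.036/0.185) × 106 = 20.6270
  x=5: (0.017/0.185) × 39 = 3.5838
Sum = 50.0000 + 68.3135 + 20.6270 + 3.5838 = 142.5243

142.52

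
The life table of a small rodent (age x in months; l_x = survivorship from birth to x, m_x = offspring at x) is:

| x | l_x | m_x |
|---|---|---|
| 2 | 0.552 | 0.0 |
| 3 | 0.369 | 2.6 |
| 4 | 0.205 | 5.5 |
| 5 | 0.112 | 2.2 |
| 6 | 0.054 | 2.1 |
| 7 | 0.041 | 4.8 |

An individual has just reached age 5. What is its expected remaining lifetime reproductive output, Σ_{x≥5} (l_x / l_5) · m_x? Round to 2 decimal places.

4.97

l_5 = 0.112. Conditional survival from age 5 to x is l_x / l_5.
  x=5: (0.112/0.112) × 2.2 = 2.2000
  x=6: (0.054/0.112) × 2.1 = 1.0125
  x=7: (0.041/0.112) × 4.8 = 1.7571
Sum = 2.2000 + 1.0125 + 1.7571 = 4.9696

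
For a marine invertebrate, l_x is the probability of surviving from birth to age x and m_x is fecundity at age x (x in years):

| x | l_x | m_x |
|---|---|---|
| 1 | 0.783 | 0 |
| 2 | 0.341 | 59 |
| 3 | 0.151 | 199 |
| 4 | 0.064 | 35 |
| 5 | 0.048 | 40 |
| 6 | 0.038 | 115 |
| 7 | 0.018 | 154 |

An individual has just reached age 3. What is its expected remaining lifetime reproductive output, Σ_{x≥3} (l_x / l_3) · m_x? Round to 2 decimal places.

273.85

l_3 = 0.151. Conditional survival from age 3 to x is l_x / l_3.
  x=3: (0.151/0.151) × 199 = 199.0000
  x=4: (0.064/0.151) × 35 = 14.8344
  x=5: (0.048/0.151) × 40 = 12.7152
  x=6: (0.038/0.151) × 115 = 28.9404
  x=7: (0.018/0.151) × 154 = 18.3576
Sum = 199.0000 + 14.8344 + 12.7152 + 28.9404 + 18.3576 = 273.8477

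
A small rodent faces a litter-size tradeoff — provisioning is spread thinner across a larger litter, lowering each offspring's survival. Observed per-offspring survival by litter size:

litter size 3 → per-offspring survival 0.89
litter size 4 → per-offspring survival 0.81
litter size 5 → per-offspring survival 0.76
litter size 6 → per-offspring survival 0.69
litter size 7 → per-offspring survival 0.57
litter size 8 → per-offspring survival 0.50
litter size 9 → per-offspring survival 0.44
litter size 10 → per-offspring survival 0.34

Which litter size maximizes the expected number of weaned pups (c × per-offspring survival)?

Expected weaned pups = c × s(c):
  c=3: 3 × 0.89 = 2.670
  c=4: 4 × 0.81 = 3.240
  c=5: 5 × 0.76 = 3.800
  c=6: 6 × 0.69 = 4.140
  c=7: 7 × 0.57 = 3.990
  c=8: 8 × 0.50 = 4.000
  c=9: 9 × 0.44 = 3.960
  c=10: 10 × 0.34 = 3.400
Maximum at c = 6 (4.140 weaned pups).

6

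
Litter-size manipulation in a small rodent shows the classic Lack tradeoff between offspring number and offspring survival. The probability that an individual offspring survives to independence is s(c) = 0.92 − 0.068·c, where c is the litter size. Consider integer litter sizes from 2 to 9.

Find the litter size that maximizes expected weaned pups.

Expected weaned pups = c × s(c):
  c=2: 2 × 0.784 = 1.568
  c=3: 3 × 0.716 = 2.148
  c=4: 4 × 0.648 = 2.592
  c=5: 5 × 0.580 = 2.900
  c=6: 6 × 0.512 = 3.072
  c=7: 7 × 0.444 = 3.108
  c=8: 8 × 0.376 = 3.008
  c=9: 9 × 0.308 = 2.772
Maximum at c = 7 (3.108 weaned pups).

7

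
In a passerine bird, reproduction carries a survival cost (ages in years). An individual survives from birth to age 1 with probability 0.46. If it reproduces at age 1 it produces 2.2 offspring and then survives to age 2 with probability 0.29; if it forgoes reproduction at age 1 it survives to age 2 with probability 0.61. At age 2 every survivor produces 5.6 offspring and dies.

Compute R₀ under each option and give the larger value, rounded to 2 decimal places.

1.76

breed at age 1: R₀ = 0.46 × (2.2 + 0.29 × 5.6) = 0.46 × 3.8240 = 1.7590
delay to age 2: R₀ = 0.46 × (0.61 × 5.6) = 0.46 × 3.4160 = 1.5714
Higher: breed at age 1 (1.7590).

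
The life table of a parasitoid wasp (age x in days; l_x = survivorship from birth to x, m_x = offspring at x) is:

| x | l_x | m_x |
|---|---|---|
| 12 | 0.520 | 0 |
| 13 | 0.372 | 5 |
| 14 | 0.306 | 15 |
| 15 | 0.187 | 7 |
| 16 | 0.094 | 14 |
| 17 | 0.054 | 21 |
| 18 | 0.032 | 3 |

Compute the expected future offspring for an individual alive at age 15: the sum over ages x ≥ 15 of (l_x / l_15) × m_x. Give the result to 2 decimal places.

l_15 = 0.187. Conditional survival from age 15 to x is l_x / l_15.
  x=15: (0.187/0.187) × 7 = 7.0000
  x=16: (0.094/0.187) × 14 = 7.0374
  x=17: (0.054/0.187) × 21 = 6.0642
  x=18: (0.032/0.187) × 3 = 0.5134
Sum = 7.0000 + 7.0374 + 6.0642 + 0.5134 = 20.6150

20.61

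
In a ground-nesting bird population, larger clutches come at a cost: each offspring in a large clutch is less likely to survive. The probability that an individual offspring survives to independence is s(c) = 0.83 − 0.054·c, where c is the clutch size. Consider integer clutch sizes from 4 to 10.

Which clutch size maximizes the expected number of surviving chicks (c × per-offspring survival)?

8

Expected surviving chicks = c × s(c):
  c=4: 4 × 0.614 = 2.456
  c=5: 5 × 0.560 = 2.800
  c=6: 6 × 0.506 = 3.036
  c=7: 7 × 0.452 = 3.164
  c=8: 8 × 0.398 = 3.184
  c=9: 9 × 0.344 = 3.096
  c=10: 10 × 0.290 = 2.900
Maximum at c = 8 (3.184 surviving chicks).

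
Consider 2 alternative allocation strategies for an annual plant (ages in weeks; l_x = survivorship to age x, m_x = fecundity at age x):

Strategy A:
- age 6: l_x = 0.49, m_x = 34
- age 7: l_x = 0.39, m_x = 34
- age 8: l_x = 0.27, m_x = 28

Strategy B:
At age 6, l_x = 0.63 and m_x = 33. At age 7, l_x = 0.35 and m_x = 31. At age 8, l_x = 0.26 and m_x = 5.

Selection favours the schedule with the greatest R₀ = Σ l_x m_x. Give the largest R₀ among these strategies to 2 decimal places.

37.48

Strategy A: R₀ = 0.49×34 + 0.39×34 + 0.27×28 = 37.4800
Strategy B: R₀ = 0.63×33 + 0.35×31 + 0.26×5 = 32.9400
Highest R₀: strategy A with 37.4800.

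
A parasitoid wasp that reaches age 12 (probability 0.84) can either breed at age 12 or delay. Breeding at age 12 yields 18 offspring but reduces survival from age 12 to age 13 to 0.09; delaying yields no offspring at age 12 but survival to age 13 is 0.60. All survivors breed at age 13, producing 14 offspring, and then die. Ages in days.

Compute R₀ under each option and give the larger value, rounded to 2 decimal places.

16.18

breed at age 12: R₀ = 0.84 × (18 + 0.09 × 14) = 0.84 × 19.2600 = 16.1784
delay to age 13: R₀ = 0.84 × (0.60 × 14) = 0.84 × 8.4000 = 7.0560
Higher: breed at age 12 (16.1784).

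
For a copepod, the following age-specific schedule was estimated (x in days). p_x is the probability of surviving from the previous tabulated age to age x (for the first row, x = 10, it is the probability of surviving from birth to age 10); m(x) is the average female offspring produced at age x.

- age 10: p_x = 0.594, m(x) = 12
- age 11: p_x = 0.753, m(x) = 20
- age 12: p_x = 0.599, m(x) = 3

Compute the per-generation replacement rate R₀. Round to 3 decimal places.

Survivorship from birth: l_x = p_10·p_11·…·p_x.
  l_10 = 0.59400
  l_11 = 0.44728
  l_12 = 0.26792
R₀ = Σ l_x m(x):
  age 10: 0.59400 × 12 = 7.1280
  age 11: 0.44728 × 20 = 8.9456
  age 12: 0.26792 × 3 = 0.8038
R₀ = 7.1280 + 8.9456 + 0.8038 = 16.8774

16.877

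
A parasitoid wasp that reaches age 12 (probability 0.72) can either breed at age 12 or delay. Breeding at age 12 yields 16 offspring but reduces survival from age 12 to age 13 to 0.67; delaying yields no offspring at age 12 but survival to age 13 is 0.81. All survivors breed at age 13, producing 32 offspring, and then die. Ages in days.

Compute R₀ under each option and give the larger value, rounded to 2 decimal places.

26.96

breed at age 12: R₀ = 0.72 × (16 + 0.67 × 32) = 0.72 × 37.4400 = 26.9568
delay to age 13: R₀ = 0.72 × (0.81 × 32) = 0.72 × 25.9200 = 18.6624
Higher: breed at age 12 (26.9568).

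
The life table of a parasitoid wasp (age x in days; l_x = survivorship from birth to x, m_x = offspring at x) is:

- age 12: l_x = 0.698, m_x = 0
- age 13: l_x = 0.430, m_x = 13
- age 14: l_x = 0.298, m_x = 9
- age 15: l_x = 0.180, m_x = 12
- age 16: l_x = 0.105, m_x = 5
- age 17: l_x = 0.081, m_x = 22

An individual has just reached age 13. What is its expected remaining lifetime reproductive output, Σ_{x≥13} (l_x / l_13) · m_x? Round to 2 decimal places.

29.63

l_13 = 0.430. Conditional survival from age 13 to x is l_x / l_13.
  x=13: (0.430/0.430) × 13 = 13.0000
  x=14: (0.298/0.430) × 9 = 6.2372
  x=15: (0.180/0.430) × 12 = 5.0233
  x=16: (0.105/0.430) × 5 = 1.2209
  x=17: (0.081/0.430) × 22 = 4.1442
Sum = 13.0000 + 6.2372 + 5.0233 + 1.2209 + 4.1442 = 29.6256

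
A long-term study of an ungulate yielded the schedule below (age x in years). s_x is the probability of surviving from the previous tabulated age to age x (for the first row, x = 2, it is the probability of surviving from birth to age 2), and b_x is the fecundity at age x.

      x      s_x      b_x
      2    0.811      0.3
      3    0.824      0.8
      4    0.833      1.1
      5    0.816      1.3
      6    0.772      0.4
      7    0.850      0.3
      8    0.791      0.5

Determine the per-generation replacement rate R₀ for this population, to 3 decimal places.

2.328

Survivorship from birth: l_x = s_2·s_3·…·s_x.
  l_2 = 0.81100
  l_3 = 0.66826
  l_4 = 0.55666
  l_5 = 0.45424
  l_6 = 0.35067
  l_7 = 0.29807
  l_8 = 0.23577
R₀ = Σ l_x b_x:
  age 2: 0.81100 × 0.3 = 0.2433
  age 3: 0.66826 × 0.8 = 0.5346
  age 4: 0.55666 × 1.1 = 0.6123
  age 5: 0.45424 × 1.3 = 0.5905
  age 6: 0.35067 × 0.4 = 0.1403
  age 7: 0.29807 × 0.3 = 0.0894
  age 8: 0.23577 × 0.5 = 0.1179
R₀ = 0.2433 + 0.5346 + 0.6123 + 0.5905 + 0.1403 + 0.0894 + 0.1179 = 2.3283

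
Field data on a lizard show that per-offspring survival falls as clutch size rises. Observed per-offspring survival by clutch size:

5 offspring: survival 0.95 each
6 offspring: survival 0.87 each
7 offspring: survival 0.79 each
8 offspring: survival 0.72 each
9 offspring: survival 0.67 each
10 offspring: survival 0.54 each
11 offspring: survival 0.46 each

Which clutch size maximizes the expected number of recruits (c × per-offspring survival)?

9

Expected recruits = c × s(c):
  c=5: 5 × 0.95 = 4.750
  c=6: 6 × 0.87 = 5.220
  c=7: 7 × 0.79 = 5.530
  c=8: 8 × 0.72 = 5.760
  c=9: 9 × 0.67 = 6.030
  c=10: 10 × 0.54 = 5.400
  c=11: 11 × 0.46 = 5.060
Maximum at c = 9 (6.030 recruits).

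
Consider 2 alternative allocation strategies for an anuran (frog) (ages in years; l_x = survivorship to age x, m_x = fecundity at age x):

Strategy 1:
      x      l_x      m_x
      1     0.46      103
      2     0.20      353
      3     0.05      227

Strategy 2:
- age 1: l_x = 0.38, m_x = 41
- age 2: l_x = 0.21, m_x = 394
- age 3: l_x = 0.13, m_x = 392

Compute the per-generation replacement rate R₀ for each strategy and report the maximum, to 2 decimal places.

Strategy 1: R₀ = 0.46×103 + 0.20×353 + 0.05×227 = 129.3300
Strategy 2: R₀ = 0.38×41 + 0.21×394 + 0.13×392 = 149.2800
Highest R₀: strategy 2 with 149.2800.

149.28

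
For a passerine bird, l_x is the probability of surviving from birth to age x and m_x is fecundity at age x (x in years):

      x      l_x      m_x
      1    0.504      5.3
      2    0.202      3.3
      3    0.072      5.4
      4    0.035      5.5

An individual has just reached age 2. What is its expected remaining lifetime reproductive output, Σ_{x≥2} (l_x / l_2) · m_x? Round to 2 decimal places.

l_2 = 0.202. Conditional survival from age 2 to x is l_x / l_2.
  x=2: (0.202/0.202) × 3.3 = 3.3000
  x=3: (0.072/0.202) × 5.4 = 1.9248
  x=4: (0.035/0.202) × 5.5 = 0.9530
Sum = 3.3000 + 1.9248 + 0.9530 = 6.1777

6.18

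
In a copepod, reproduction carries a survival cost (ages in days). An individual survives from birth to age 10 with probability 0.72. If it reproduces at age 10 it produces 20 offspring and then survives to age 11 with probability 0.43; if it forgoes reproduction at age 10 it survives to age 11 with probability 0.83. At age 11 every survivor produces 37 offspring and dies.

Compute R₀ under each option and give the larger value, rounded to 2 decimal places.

breed at age 10: R₀ = 0.72 × (20 + 0.43 × 37) = 0.72 × 35.9100 = 25.8552
delay to age 11: R₀ = 0.72 × (0.83 × 37) = 0.72 × 30.7100 = 22.1112
Higher: breed at age 10 (25.8552).

25.86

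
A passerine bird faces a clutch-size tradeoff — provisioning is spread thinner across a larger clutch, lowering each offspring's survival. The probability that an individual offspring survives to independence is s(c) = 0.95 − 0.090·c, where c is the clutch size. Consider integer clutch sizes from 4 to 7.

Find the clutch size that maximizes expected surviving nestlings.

5

Expected surviving nestlings = c × s(c):
  c=4: 4 × 0.590 = 2.360
  c=5: 5 × 0.500 = 2.500
  c=6: 6 × 0.410 = 2.460
  c=7: 7 × 0.320 = 2.240
Maximum at c = 5 (2.500 surviving nestlings).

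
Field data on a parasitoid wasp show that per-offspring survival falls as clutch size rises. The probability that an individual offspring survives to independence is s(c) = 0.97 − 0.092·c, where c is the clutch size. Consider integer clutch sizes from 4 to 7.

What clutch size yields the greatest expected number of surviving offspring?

5

Expected surviving offspring = c × s(c):
  c=4: 4 × 0.602 = 2.408
  c=5: 5 × 0.510 = 2.550
  c=6: 6 × 0.418 = 2.508
  c=7: 7 × 0.326 = 2.282
Maximum at c = 5 (2.550 surviving offspring).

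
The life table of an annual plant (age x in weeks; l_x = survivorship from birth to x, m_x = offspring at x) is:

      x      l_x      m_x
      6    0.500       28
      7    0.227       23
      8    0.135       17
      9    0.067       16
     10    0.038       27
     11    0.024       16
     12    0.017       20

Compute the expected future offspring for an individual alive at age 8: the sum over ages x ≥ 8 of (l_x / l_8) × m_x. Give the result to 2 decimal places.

l_8 = 0.135. Conditional survival from age 8 to x is l_x / l_8.
  x=8: (0.135/0.135) × 17 = 17.0000
  x=9: (0.067/0.135) × 16 = 7.9407
  x=10: (0.038/0.135) × 27 = 7.6000
  x=11: (0.024/0.135) × 16 = 2.8444
  x=12: (0.017/0.135) × 20 = 2.5185
Sum = 17.0000 + 7.9407 + 7.6000 + 2.8444 + 2.5185 = 37.9037

37.90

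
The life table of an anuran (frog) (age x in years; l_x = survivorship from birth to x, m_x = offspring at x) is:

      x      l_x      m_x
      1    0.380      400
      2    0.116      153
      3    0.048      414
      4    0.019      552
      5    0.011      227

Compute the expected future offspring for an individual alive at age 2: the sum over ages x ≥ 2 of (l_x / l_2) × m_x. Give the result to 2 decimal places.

l_2 = 0.116. Conditional survival from age 2 to x is l_x / l_2.
  x=2: (0.116/0.116) × 153 = 153.0000
  x=3: (0.048/0.116) × 414 = 171.3103
  x=4: (0.019/0.116) × 552 = 90.4138
  x=5: (0.011/0.116) × 227 = 21.5259
Sum = 153.0000 + 171.3103 + 90.4138 + 21.5259 = 436.2500

436.25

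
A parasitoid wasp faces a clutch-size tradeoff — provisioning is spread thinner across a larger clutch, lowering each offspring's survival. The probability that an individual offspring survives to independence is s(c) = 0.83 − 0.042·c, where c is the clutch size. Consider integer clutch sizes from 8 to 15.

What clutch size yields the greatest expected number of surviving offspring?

Expected surviving offspring = c × s(c):
  c=8: 8 × 0.494 = 3.952
  c=9: 9 × 0.452 = 4.068
  c=10: 10 × 0.410 = 4.100
  c=11: 11 × 0.368 = 4.048
  c=12: 12 × 0.326 = 3.912
  c=13: 13 × 0.284 = 3.692
  c=14: 14 × 0.242 = 3.388
  c=15: 15 × 0.200 = 3.000
Maximum at c = 10 (4.100 surviving offspring).

10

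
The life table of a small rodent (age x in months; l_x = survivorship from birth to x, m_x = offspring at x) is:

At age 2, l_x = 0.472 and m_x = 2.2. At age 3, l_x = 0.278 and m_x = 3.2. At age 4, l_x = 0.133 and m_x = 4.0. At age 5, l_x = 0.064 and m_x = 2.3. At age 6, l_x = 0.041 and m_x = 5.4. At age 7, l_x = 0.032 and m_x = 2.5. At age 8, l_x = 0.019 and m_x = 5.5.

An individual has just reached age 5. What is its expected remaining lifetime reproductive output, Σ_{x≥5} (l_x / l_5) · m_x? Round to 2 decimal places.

l_5 = 0.064. Conditional survival from age 5 to x is l_x / l_5.
  x=5: (0.064/0.064) × 2.3 = 2.3000
  x=6: (0.041/0.064) × 5.4 = 3.4594
  x=7: (0.032/0.064) × 2.5 = 1.2500
  x=8: (0.019/0.064) × 5.5 = 1.6328
Sum = 2.3000 + 3.4594 + 1.2500 + 1.6328 = 8.6422

8.64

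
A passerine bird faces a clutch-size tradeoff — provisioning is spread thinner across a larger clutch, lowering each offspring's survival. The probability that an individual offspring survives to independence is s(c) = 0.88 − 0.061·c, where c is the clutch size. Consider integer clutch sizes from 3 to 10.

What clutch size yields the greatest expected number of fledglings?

7

Expected fledglings = c × s(c):
  c=3: 3 × 0.697 = 2.091
  c=4: 4 × 0.636 = 2.544
  c=5: 5 × 0.575 = 2.875
  c=6: 6 × 0.514 = 3.084
  c=7: 7 × 0.453 = 3.171
  c=8: 8 × 0.392 = 3.136
  c=9: 9 × 0.331 = 2.979
  c=10: 10 × 0.270 = 2.700
Maximum at c = 7 (3.171 fledglings).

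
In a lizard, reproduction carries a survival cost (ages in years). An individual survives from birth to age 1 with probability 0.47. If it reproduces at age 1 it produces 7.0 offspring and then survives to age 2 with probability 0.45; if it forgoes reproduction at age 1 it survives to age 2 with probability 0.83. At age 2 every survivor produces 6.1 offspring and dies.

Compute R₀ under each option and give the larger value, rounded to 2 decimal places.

breed at age 1: R₀ = 0.47 × (7.0 + 0.45 × 6.1) = 0.47 × 9.7450 = 4.5802
delay to age 2: R₀ = 0.47 × (0.83 × 6.1) = 0.47 × 5.0630 = 2.3796
Higher: breed at age 1 (4.5802).

4.58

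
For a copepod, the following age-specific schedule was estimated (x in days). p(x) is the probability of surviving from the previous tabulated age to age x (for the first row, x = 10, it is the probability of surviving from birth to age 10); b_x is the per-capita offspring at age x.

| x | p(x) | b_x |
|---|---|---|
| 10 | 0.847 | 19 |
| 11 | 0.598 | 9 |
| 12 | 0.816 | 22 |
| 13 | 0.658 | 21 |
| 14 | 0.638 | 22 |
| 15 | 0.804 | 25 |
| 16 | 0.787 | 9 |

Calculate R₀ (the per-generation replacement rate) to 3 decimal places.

Survivorship from birth: l_x = p_10·p_11·…·p_x.
  l_10 = 0.84700
  l_11 = 0.50651
  l_12 = 0.41331
  l_13 = 0.27196
  l_14 = 0.17351
  l_15 = 0.13950
  l_16 = 0.10979
R₀ = Σ l_x b_x:
  age 10: 0.84700 × 19 = 16.0930
  age 11: 0.50651 × 9 = 4.5586
  age 12: 0.41331 × 22 = 9.0928
  age 13: 0.27196 × 21 = 5.7112
  age 14: 0.17351 × 22 = 3.8172
  age 15: 0.13950 × 25 = 3.4875
  age 16: 0.10979 × 9 = 0.9881
R₀ = 16.0930 + 4.5586 + 9.0928 + 5.7112 + 3.8172 + 3.4875 + 0.9881 = 43.7484

43.748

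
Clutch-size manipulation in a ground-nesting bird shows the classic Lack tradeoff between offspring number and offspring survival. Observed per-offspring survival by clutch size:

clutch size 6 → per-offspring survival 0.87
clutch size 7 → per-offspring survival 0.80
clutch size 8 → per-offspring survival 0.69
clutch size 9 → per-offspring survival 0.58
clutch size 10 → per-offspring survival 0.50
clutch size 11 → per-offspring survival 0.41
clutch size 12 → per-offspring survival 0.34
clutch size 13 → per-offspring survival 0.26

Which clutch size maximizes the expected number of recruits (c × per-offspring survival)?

Expected recruits = c × s(c):
  c=6: 6 × 0.87 = 5.220
  c=7: 7 × 0.80 = 5.600
  c=8: 8 × 0.69 = 5.520
  c=9: 9 × 0.58 = 5.220
  c=10: 10 × 0.50 = 5.000
  c=11: 11 × 0.41 = 4.510
  c=12: 12 × 0.34 = 4.080
  c=13: 13 × 0.26 = 3.380
Maximum at c = 7 (5.600 recruits).

7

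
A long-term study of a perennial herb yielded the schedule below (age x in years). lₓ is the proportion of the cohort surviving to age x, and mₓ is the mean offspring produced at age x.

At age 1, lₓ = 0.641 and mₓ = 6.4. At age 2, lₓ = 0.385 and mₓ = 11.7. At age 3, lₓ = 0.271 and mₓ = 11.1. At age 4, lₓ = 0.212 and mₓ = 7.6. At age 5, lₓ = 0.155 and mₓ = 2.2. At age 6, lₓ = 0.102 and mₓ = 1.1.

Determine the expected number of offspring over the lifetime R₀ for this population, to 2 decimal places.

R₀ = Σ lₓ mₓ:
  age 1: 0.641 × 6.4 = 4.1024
  age 2: 0.385 × 11.7 = 4.5045
  age 3: 0.271 × 11.1 = 3.0081
  age 4: 0.212 × 7.6 = 1.6112
  age 5: 0.155 × 2.2 = 0.3410
  age 6: 0.102 × 1.1 = 0.1122
R₀ = 4.1024 + 4.5045 + 3.0081 + 1.6112 + 0.3410 + 0.1122 = 13.6794

13.68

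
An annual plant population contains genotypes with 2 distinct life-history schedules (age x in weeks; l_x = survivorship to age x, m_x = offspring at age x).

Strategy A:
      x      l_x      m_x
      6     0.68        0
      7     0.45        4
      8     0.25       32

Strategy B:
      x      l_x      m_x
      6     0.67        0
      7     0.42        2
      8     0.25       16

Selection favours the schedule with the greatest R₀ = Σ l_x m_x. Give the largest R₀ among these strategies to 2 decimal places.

9.80

Strategy A: R₀ = 0.68×0 + 0.45×4 + 0.25×32 = 9.8000
Strategy B: R₀ = 0.67×0 + 0.42×2 + 0.25×16 = 4.8400
Highest R₀: strategy A with 9.8000.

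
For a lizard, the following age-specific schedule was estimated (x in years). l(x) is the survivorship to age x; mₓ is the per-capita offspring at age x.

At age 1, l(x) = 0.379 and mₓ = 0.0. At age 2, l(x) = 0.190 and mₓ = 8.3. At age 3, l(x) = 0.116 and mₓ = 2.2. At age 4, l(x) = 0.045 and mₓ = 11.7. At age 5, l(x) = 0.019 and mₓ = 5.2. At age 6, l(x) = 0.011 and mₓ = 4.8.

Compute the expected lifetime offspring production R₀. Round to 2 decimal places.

2.51

R₀ = Σ l(x) mₓ:
  age 1: 0.379 × 0.0 = 0.0000
  age 2: 0.190 × 8.3 = 1.5770
  age 3: 0.116 × 2.2 = 0.2552
  age 4: 0.045 × 11.7 = 0.5265
  age 5: 0.019 × 5.2 = 0.0988
  age 6: 0.011 × 4.8 = 0.0528
R₀ = 0.0000 + 1.5770 + 0.2552 + 0.5265 + 0.0988 + 0.0528 = 2.5103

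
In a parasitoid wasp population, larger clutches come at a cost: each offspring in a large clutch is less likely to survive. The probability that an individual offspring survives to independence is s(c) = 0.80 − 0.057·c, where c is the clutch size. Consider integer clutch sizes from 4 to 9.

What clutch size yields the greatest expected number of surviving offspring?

7

Expected surviving offspring = c × s(c):
  c=4: 4 × 0.572 = 2.288
  c=5: 5 × 0.515 = 2.575
  c=6: 6 × 0.458 = 2.748
  c=7: 7 × 0.401 = 2.807
  c=8: 8 × 0.344 = 2.752
  c=9: 9 × 0.287 = 2.583
Maximum at c = 7 (2.807 surviving offspring).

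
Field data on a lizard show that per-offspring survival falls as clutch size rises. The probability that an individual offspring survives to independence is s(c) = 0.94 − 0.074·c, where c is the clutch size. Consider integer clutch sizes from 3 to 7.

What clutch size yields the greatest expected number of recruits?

Expected recruits = c × s(c):
  c=3: 3 × 0.718 = 2.154
  c=4: 4 × 0.644 = 2.576
  c=5: 5 × 0.570 = 2.850
  c=6: 6 × 0.496 = 2.976
  c=7: 7 × 0.422 = 2.954
Maximum at c = 6 (2.976 recruits).

6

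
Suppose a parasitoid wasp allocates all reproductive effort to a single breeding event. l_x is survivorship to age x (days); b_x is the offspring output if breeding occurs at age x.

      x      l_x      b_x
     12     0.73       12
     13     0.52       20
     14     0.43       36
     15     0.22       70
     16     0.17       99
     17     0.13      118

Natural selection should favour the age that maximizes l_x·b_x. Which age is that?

16

Expected offspring if breeding at age x = l_x × b_x:
  age 12: 0.73 × 12 = 8.760
  age 13: 0.52 × 20 = 10.400
  age 14: 0.43 × 36 = 15.480
  age 15: 0.22 × 70 = 15.400
  age 16: 0.17 × 99 = 16.830
  age 17: 0.13 × 118 = 15.340
Maximum at age 16 (16.830).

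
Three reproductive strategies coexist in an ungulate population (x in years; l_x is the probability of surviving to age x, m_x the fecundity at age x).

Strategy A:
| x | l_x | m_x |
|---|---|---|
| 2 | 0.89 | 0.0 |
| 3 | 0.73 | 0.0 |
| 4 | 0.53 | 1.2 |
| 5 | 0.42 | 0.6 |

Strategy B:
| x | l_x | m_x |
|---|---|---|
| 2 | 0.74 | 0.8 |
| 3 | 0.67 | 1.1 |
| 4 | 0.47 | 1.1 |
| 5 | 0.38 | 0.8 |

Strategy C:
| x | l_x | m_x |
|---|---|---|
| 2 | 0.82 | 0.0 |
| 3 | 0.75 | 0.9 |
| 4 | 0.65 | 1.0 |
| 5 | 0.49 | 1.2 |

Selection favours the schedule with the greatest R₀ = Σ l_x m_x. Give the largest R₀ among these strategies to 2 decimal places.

2.15

Strategy A: R₀ = 0.89×0.0 + 0.73×0.0 + 0.53×1.2 + 0.42×0.6 = 0.8880
Strategy B: R₀ = 0.74×0.8 + 0.67×1.1 + 0.47×1.1 + 0.38×0.8 = 2.1500
Strategy C: R₀ = 0.82×0.0 + 0.75×0.9 + 0.65×1.0 + 0.49×1.2 = 1.9130
Highest R₀: strategy B with 2.1500.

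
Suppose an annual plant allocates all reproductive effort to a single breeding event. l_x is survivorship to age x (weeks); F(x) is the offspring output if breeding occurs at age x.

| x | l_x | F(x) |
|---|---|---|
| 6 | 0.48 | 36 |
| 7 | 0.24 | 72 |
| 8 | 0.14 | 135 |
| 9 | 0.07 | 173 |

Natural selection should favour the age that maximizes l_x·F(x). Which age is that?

8

Expected offspring if breeding at age x = l_x × F(x):
  age 6: 0.48 × 36 = 17.280
  age 7: 0.24 × 72 = 17.280
  age 8: 0.14 × 135 = 18.900
  age 9: 0.07 × 173 = 12.110
Maximum at age 8 (18.900).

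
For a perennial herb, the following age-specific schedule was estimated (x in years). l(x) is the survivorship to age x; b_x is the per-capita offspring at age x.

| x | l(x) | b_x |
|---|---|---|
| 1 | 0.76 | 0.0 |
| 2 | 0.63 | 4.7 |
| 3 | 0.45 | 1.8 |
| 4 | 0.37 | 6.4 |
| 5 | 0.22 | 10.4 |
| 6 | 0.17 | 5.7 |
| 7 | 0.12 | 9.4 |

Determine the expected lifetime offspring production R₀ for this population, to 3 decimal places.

10.524

R₀ = Σ l(x) b_x:
  age 1: 0.76 × 0.0 = 0.0000
  age 2: 0.63 × 4.7 = 2.9610
  age 3: 0.45 × 1.8 = 0.8100
  age 4: 0.37 × 6.4 = 2.3680
  age 5: 0.22 × 10.4 = 2.2880
  age 6: 0.17 × 5.7 = 0.9690
  age 7: 0.12 × 9.4 = 1.1280
R₀ = 0.0000 + 2.9610 + 0.8100 + 2.3680 + 2.2880 + 0.9690 + 1.1280 = 10.5240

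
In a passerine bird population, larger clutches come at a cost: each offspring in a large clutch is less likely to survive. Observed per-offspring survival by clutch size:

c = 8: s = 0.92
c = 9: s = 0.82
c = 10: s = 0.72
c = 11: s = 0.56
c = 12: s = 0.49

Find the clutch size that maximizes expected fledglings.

9

Expected fledglings = c × s(c):
  c=8: 8 × 0.92 = 7.360
  c=9: 9 × 0.82 = 7.380
  c=10: 10 × 0.72 = 7.200
  c=11: 11 × 0.56 = 6.160
  c=12: 12 × 0.49 = 5.880
Maximum at c = 9 (7.380 fledglings).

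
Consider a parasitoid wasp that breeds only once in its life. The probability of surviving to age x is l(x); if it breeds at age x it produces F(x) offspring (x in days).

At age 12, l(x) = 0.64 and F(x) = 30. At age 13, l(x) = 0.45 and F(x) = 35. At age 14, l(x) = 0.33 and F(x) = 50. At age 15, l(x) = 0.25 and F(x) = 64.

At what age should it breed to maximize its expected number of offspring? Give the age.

12

Expected offspring if breeding at age x = l(x) × F(x):
  age 12: 0.64 × 30 = 19.200
  age 13: 0.45 × 35 = 15.750
  age 14: 0.33 × 50 = 16.500
  age 15: 0.25 × 64 = 16.000
Maximum at age 12 (19.200).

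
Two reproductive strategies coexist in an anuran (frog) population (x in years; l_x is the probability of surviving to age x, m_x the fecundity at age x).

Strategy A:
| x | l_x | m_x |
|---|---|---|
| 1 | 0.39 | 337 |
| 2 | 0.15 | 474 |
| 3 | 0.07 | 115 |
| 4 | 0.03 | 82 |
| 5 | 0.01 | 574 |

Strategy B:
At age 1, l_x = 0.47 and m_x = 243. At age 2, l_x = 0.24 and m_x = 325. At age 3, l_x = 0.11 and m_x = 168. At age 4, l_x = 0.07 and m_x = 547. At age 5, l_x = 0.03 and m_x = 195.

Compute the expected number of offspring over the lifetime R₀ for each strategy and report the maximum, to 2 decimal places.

254.83

Strategy A: R₀ = 0.39×337 + 0.15×474 + 0.07×115 + 0.03×82 + 0.01×574 = 218.7800
Strategy B: R₀ = 0.47×243 + 0.24×325 + 0.11×168 + 0.07×547 + 0.03×195 = 254.8300
Highest R₀: strategy B with 254.8300.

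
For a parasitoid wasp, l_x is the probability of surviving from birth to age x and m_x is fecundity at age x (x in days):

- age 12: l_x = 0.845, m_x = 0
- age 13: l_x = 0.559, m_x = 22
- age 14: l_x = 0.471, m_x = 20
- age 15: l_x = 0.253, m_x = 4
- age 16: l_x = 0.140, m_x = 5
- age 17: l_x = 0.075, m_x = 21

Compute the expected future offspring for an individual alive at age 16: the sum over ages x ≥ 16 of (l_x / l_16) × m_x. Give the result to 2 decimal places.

16.25

l_16 = 0.140. Conditional survival from age 16 to x is l_x / l_16.
  x=16: (0.140/0.140) × 5 = 5.0000
  x=17: (0.075/0.140) × 21 = 11.2500
Sum = 5.0000 + 11.2500 = 16.2500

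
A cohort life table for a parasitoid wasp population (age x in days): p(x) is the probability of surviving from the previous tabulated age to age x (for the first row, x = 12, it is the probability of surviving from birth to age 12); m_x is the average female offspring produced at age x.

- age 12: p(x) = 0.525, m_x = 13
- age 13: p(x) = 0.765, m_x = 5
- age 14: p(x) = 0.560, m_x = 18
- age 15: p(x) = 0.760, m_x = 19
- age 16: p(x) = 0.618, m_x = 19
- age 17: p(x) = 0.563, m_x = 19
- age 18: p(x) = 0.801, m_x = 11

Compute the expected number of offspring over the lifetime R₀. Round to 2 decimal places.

19.79

Survivorship from birth: l_x = p_12·p_13·…·p_x.
  l_12 = 0.52500
  l_13 = 0.40163
  l_14 = 0.22491
  l_15 = 0.17093
  l_16 = 0.10564
  l_17 = 0.05947
  l_18 = 0.04764
R₀ = Σ l_x m_x:
  age 12: 0.52500 × 13 = 6.8250
  age 13: 0.40163 × 5 = 2.0082
  age 14: 0.22491 × 18 = 4.0484
  age 15: 0.17093 × 19 = 3.2477
  age 16: 0.10564 × 19 = 2.0072
  age 17: 0.05947 × 19 = 1.1299
  age 18: 0.04764 × 11 = 0.5240
R₀ = 6.8250 + 2.0082 + 4.0484 + 3.2477 + 2.0072 + 1.1299 + 0.5240 = 19.7903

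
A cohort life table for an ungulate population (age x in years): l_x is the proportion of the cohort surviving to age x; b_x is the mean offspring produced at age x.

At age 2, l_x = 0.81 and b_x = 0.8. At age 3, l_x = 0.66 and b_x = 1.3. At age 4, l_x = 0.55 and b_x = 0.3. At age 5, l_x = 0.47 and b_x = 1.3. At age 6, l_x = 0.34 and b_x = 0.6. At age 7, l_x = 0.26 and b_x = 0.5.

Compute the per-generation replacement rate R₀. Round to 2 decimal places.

2.62

R₀ = Σ l_x b_x:
  age 2: 0.81 × 0.8 = 0.6480
  age 3: 0.66 × 1.3 = 0.8580
  age 4: 0.55 × 0.3 = 0.1650
  age 5: 0.47 × 1.3 = 0.6110
  age 6: 0.34 × 0.6 = 0.2040
  age 7: 0.26 × 0.5 = 0.1300
R₀ = 0.6480 + 0.8580 + 0.1650 + 0.6110 + 0.2040 + 0.1300 = 2.6160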